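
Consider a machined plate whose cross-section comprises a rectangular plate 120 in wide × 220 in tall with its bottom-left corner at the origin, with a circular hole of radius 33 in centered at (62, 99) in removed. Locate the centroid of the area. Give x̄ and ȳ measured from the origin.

x̄ = 59.70 in, ȳ = 111.64 in

Part | A | x̄ᵢ | ȳᵢ | A·x̄ᵢ | A·ȳᵢ
plate | 26400.00 | 60.00 | 110.00 | 1584000.00 | 2904000.00
hole | -3421.19 | 62.00 | 99.00 | -212114.05 | -338698.25
Σ | 22978.81 |  |  | 1371885.95 | 2565301.75
x̄ = 1371885.95 / 22978.81 = 59.70 in
ȳ = 2565301.75 / 22978.81 = 111.64 in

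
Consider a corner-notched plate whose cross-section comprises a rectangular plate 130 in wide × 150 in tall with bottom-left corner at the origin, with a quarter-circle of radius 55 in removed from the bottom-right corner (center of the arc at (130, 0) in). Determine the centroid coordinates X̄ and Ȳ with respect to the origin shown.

X̄ = 59.22 in, Ȳ = 82.17 in

plate: A = 130 × 150 = 19500.00, centroid at (65.00, 75.00).
removed quarter-circle: A = −¼π·55² = -2375.83, centroid at (106.66, 23.34).
ΣA = 17124.17 in²
ΣAX̄ = (19500.00)(65.00) + (-2375.83)(106.66) = 1014100.51 in³
ΣAȲ = (19500.00)(75.00) + (-2375.83)(23.34) = 1407041.67 in³
X̄ = 1014100.51 / 17124.17 = 59.22 in
Ȳ = 1407041.67 / 17124.17 = 82.17 in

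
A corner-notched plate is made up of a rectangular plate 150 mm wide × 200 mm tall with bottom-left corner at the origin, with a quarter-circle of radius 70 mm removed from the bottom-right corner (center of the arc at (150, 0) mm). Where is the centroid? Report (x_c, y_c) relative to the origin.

x_c = 68.33 mm, y_c = 110.34 mm

Part | A | x̄ᵢ | ȳᵢ | A·x̄ᵢ | A·ȳᵢ
plate | 30000.00 | 75.00 | 100.00 | 2250000.00 | 3000000.00
removed quarter-circle | -3848.45 | 120.29 | 29.71 | -462934.32 | -114333.33
Σ | 26151.55 |  |  | 1787065.68 | 2885666.67
x_c = 1787065.68 / 26151.55 = 68.33 mm
y_c = 2885666.67 / 26151.55 = 110.34 mm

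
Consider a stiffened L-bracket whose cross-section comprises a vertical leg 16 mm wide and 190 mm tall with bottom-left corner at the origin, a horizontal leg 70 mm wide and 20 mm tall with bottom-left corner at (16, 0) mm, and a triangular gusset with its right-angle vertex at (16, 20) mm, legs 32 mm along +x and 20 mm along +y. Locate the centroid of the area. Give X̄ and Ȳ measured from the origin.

Part | A | x̄ᵢ | ȳᵢ | A·x̄ᵢ | A·ȳᵢ
vertical leg | 3040.00 | 8.00 | 95.00 | 24320.00 | 288800.00
horizontal leg | 1400.00 | 51.00 | 10.00 | 71400.00 | 14000.00
gusset | 320.00 | 26.67 | 26.67 | 8533.33 | 8533.33
Σ | 4760.00 |  |  | 104253.33 | 311333.33
X̄ = 104253.33 / 4760.00 = 21.90 mm
Ȳ = 311333.33 / 4760.00 = 65.41 mm

X̄ = 21.90 mm, Ȳ = 65.41 mm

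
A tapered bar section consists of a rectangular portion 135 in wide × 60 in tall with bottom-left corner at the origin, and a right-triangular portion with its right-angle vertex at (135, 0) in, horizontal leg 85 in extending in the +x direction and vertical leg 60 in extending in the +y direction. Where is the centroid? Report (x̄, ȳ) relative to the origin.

x̄ = 90.45 in, ȳ = 27.61 in

rectangular portion: A = 135 × 60 = 8100.00, centroid at (67.50, 30.00).
triangular portion: A = ½·85·60 = 2550.00, centroid at (163.33, 20.00).
ΣA = 10650.00 in², ΣAx̄ = 963250.00 in³, ΣAȳ = 294000.00 in³.
x̄ = 963250.00/10650.00 = 90.45 in; ȳ = 294000.00/10650.00 = 27.61 in.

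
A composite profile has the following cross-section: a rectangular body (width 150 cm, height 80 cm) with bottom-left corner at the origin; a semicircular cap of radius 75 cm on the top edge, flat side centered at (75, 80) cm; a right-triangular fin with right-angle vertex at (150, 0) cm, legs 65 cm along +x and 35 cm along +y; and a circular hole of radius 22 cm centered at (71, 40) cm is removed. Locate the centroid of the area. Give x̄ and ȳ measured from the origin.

rectangular body: A = 150 × 80 = 12000.00, centroid at (75.00, 40.00).
semicircular top: A = ½π·75² = 8835.73, centroid at (75.00, 111.83).
triangular fin: A = ½·65·35 = 1137.50, centroid at (171.67, 11.67).
hole: A = −π·22² = -1520.53, centroid at (71.00, 40.00).
ΣA = 20452.70 cm²
ΣAx̄ = (12000.00)(75.00) + (8835.73)(75.00) + (1137.50)(171.67) + (-1520.53)(71.00) = 1649992.84 cm³
ΣAȳ = (12000.00)(40.00) + (8835.73)(111.83) + (1137.50)(11.67) + (-1520.53)(40.00) = 1420557.95 cm³
x̄ = 1649992.84 / 20452.70 = 80.67 cm
ȳ = 1420557.95 / 20452.70 = 69.46 cm

x̄ = 80.67 cm, ȳ = 69.46 cm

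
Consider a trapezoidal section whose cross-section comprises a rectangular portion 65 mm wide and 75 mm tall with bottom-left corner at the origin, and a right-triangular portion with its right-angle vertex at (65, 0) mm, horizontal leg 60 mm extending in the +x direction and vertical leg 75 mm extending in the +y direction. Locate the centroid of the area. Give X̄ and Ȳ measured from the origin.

X̄ = 49.08 mm, Ȳ = 33.55 mm

Part | A | x̄ᵢ | ȳᵢ | A·x̄ᵢ | A·ȳᵢ
rectangular portion | 4875.00 | 32.50 | 37.50 | 158437.50 | 182812.50
triangular portion | 2250.00 | 85.00 | 25.00 | 191250.00 | 56250.00
Σ | 7125.00 |  |  | 349687.50 | 239062.50
X̄ = 349687.50 / 7125.00 = 49.08 mm
Ȳ = 239062.50 / 7125.00 = 33.55 mm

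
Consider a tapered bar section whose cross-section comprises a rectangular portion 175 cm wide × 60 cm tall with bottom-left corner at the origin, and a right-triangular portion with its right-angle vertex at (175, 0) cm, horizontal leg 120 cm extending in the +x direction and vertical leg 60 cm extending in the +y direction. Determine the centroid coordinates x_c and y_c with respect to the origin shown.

x_c = 120.05 cm, y_c = 27.45 cm

rectangular portion: A = 175 × 60 = 10500.00, centroid at (87.50, 30.00).
triangular portion: A = ½·120·60 = 3600.00, centroid at (215.00, 20.00).
ΣA = 14100.00 cm²
ΣAx_c = (10500.00)(87.50) + (3600.00)(215.00) = 1692750.00 cm³
ΣAy_c = (10500.00)(30.00) + (3600.00)(20.00) = 387000.00 cm³
x_c = 1692750.00 / 14100.00 = 120.05 cm
y_c = 387000.00 / 14100.00 = 27.45 cm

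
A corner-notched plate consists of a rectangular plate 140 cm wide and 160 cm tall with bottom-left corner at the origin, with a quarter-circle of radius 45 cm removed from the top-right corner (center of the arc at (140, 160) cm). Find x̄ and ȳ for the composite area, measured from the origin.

plate: A = 140 × 160 = 22400.00, centroid at (70.00, 80.00).
removed quarter-circle: A = −¼π·45² = -1590.43, centroid at (120.90, 140.90).
ΣA = 20809.57 cm², ΣAx̄ = 1375714.62 cm³, ΣAȳ = 1567906.00 cm³.
x̄ = 1375714.62/20809.57 = 66.11 cm; ȳ = 1567906.00/20809.57 = 75.35 cm.

x̄ = 66.11 cm, ȳ = 75.35 cm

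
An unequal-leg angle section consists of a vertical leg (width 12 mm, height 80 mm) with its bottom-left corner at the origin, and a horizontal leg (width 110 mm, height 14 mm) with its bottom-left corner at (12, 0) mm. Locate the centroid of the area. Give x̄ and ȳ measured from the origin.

Part | A | x̄ᵢ | ȳᵢ | A·x̄ᵢ | A·ȳᵢ
vertical leg | 960.00 | 6.00 | 40.00 | 5760.00 | 38400.00
horizontal leg | 1540.00 | 67.00 | 7.00 | 103180.00 | 10780.00
Σ | 2500.00 |  |  | 108940.00 | 49180.00
x̄ = 108940.00 / 2500.00 = 43.58 mm
ȳ = 49180.00 / 2500.00 = 19.67 mm

x̄ = 43.58 mm, ȳ = 19.67 mm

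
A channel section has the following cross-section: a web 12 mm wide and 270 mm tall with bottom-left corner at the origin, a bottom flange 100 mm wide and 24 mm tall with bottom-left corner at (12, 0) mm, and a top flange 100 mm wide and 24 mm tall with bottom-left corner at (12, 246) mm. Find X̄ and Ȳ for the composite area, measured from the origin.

Part | A | x̄ᵢ | ȳᵢ | A·x̄ᵢ | A·ȳᵢ
web | 3240.00 | 6.00 | 135.00 | 19440.00 | 437400.00
bottom flange | 2400.00 | 62.00 | 12.00 | 148800.00 | 28800.00
top flange | 2400.00 | 62.00 | 258.00 | 148800.00 | 619200.00
Σ | 8040.00 |  |  | 317040.00 | 1085400.00
X̄ = 317040.00 / 8040.00 = 39.43 mm
Ȳ = 1085400.00 / 8040.00 = 135.00 mm

X̄ = 39.43 mm, Ȳ = 135.00 mm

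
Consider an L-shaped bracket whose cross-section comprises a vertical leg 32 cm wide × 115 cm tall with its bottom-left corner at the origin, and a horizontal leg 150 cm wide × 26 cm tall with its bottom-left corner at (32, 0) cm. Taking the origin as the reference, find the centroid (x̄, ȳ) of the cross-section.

x̄ = 62.82 cm, ȳ = 34.60 cm

vertical leg: A = 32 × 115 = 3680.00, centroid at (16.00, 57.50).
horizontal leg: A = 150 × 26 = 3900.00, centroid at (107.00, 13.00).
ΣA = 7580.00 cm², ΣAx̄ = 476180.00 cm³, ΣAȳ = 262300.00 cm³.
x̄ = 476180.00/7580.00 = 62.82 cm; ȳ = 262300.00/7580.00 = 34.60 cm.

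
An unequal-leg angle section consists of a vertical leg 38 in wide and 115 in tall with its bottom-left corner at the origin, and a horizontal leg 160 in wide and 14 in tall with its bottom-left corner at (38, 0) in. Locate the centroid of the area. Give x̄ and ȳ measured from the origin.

Part | A | x̄ᵢ | ȳᵢ | A·x̄ᵢ | A·ȳᵢ
vertical leg | 4370.00 | 19.00 | 57.50 | 83030.00 | 251275.00
horizontal leg | 2240.00 | 118.00 | 7.00 | 264320.00 | 15680.00
Σ | 6610.00 |  |  | 347350.00 | 266955.00
x̄ = 347350.00 / 6610.00 = 52.55 in
ȳ = 266955.00 / 6610.00 = 40.39 in

x̄ = 52.55 in, ȳ = 40.39 in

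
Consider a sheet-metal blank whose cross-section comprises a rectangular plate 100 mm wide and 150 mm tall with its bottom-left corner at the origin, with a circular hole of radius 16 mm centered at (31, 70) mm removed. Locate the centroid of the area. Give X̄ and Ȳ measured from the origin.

Part | A | x̄ᵢ | ȳᵢ | A·x̄ᵢ | A·ȳᵢ
plate | 15000.00 | 50.00 | 75.00 | 750000.00 | 1125000.00
hole | -804.25 | 31.00 | 70.00 | -24931.68 | -56297.34
Σ | 14195.75 |  |  | 725068.32 | 1068702.66
X̄ = 725068.32 / 14195.75 = 51.08 mm
Ȳ = 1068702.66 / 14195.75 = 75.28 mm

X̄ = 51.08 mm, Ȳ = 75.28 mm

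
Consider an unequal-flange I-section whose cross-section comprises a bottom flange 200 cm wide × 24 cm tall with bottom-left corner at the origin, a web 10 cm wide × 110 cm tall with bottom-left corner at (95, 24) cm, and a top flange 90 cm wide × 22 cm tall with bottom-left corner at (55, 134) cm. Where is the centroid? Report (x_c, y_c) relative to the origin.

x_c = 100.00 cm, y_c = 54.77 cm

bottom flange: A = 200 × 24 = 4800.00, centroid at (100.00, 12.00).
web: A = 10 × 110 = 1100.00, centroid at (100.00, 79.00).
top flange: A = 90 × 22 = 1980.00, centroid at (100.00, 145.00).
ΣA = 7880.00 cm², ΣAx_c = 788000.00 cm³, ΣAy_c = 431600.00 cm³.
x_c = 788000.00/7880.00 = 100.00 cm; y_c = 431600.00/7880.00 = 54.77 cm.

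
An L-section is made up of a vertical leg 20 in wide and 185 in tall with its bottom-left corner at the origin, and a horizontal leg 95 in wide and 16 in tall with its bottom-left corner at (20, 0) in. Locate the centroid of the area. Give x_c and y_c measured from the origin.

x_c = 26.74 in, y_c = 67.89 in

Part | A | x̄ᵢ | ȳᵢ | A·x̄ᵢ | A·ȳᵢ
vertical leg | 3700.00 | 10.00 | 92.50 | 37000.00 | 342250.00
horizontal leg | 1520.00 | 67.50 | 8.00 | 102600.00 | 12160.00
Σ | 5220.00 |  |  | 139600.00 | 354410.00
x_c = 139600.00 / 5220.00 = 26.74 in
y_c = 354410.00 / 5220.00 = 67.89 in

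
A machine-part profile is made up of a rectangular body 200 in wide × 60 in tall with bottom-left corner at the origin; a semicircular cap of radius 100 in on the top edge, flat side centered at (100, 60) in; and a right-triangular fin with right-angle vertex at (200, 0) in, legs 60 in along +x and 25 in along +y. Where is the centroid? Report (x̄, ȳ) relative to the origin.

x̄ = 103.16 in, ȳ = 69.41 in

rectangular body: A = 200 × 60 = 12000.00, centroid at (100.00, 30.00).
semicircular top: A = ½π·100² = 15707.96, centroid at (100.00, 102.44).
triangular fin: A = ½·60·25 = 750.00, centroid at (220.00, 8.33).
ΣA = 28457.96 in², ΣAx̄ = 2935796.33 in³, ΣAȳ = 1975394.46 in³.
x̄ = 2935796.33/28457.96 = 103.16 in; ȳ = 1975394.46/28457.96 = 69.41 in.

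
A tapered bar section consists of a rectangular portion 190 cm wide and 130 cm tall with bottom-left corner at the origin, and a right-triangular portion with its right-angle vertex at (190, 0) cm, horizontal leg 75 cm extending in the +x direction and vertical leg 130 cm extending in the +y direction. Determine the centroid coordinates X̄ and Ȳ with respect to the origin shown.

rectangular portion: A = 190 × 130 = 24700.00, centroid at (95.00, 65.00).
triangular portion: A = ½·75·130 = 4875.00, centroid at (215.00, 43.33).
ΣA = 29575.00 cm², ΣAX̄ = 3394625.00 cm³, ΣAȲ = 1816750.00 cm³.
X̄ = 3394625.00/29575.00 = 114.78 cm; Ȳ = 1816750.00/29575.00 = 61.43 cm.

X̄ = 114.78 cm, Ȳ = 61.43 cm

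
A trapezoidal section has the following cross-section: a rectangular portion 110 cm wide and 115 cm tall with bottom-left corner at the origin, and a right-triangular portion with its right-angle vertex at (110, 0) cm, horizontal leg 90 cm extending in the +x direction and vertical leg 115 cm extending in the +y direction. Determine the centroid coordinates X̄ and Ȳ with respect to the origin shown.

rectangular portion: A = 110 × 115 = 12650.00, centroid at (55.00, 57.50).
triangular portion: A = ½·90·115 = 5175.00, centroid at (140.00, 38.33).
ΣA = 17825.00 cm², ΣAX̄ = 1420250.00 cm³, ΣAȲ = 925750.00 cm³.
X̄ = 1420250.00/17825.00 = 79.68 cm; Ȳ = 925750.00/17825.00 = 51.94 cm.

X̄ = 79.68 cm, Ȳ = 51.94 cm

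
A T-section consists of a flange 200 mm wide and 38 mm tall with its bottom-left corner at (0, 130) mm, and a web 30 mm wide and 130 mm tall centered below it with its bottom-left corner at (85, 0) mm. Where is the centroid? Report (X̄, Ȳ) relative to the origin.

Part | A | x̄ᵢ | ȳᵢ | A·x̄ᵢ | A·ȳᵢ
web | 3900.00 | 100.00 | 65.00 | 390000.00 | 253500.00
flange | 7600.00 | 100.00 | 149.00 | 760000.00 | 1132400.00
Σ | 11500.00 |  |  | 1150000.00 | 1385900.00
X̄ = 1150000.00 / 11500.00 = 100.00 mm
Ȳ = 1385900.00 / 11500.00 = 120.51 mm

X̄ = 100.00 mm, Ȳ = 120.51 mm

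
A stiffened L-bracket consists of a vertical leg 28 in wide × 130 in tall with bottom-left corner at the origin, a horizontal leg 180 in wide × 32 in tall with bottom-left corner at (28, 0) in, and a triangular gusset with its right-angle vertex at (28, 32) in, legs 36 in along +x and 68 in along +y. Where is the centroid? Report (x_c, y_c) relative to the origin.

x_c = 73.38 in, y_c = 37.24 in

vertical leg: A = 28 × 130 = 3640.00, centroid at (14.00, 65.00).
horizontal leg: A = 180 × 32 = 5760.00, centroid at (118.00, 16.00).
gusset: A = ½·36·68 = 1224.00, centroid at (40.00, 54.67).
ΣA = 10624.00 in², ΣAx_c = 779600.00 in³, ΣAy_c = 395672.00 in³.
x_c = 779600.00/10624.00 = 73.38 in; y_c = 395672.00/10624.00 = 37.24 in.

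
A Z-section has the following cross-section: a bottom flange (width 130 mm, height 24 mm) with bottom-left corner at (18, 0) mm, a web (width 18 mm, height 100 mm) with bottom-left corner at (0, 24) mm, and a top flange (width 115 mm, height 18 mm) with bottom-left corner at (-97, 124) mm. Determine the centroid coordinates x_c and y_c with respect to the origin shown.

bottom flange: A = 130 × 24 = 3120.00, centroid at (83.00, 12.00).
web: A = 18 × 100 = 1800.00, centroid at (9.00, 74.00).
top flange: A = 115 × 18 = 2070.00, centroid at (-39.50, 133.00).
ΣA = 6990.00 mm², ΣAx_c = 193395.00 mm³, ΣAy_c = 445950.00 mm³.
x_c = 193395.00/6990.00 = 27.67 mm; y_c = 445950.00/6990.00 = 63.80 mm.

x_c = 27.67 mm, y_c = 63.80 mm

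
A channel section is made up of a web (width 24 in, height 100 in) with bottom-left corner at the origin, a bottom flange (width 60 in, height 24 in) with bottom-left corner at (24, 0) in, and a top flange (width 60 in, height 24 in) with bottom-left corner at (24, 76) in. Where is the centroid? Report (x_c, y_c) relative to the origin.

web: A = 24 × 100 = 2400.00, centroid at (12.00, 50.00).
bottom flange: A = 60 × 24 = 1440.00, centroid at (54.00, 12.00).
top flange: A = 60 × 24 = 1440.00, centroid at (54.00, 88.00).
ΣA = 5280.00 in², ΣAx_c = 184320.00 in³, ΣAy_c = 264000.00 in³.
x_c = 184320.00/5280.00 = 34.91 in; y_c = 264000.00/5280.00 = 50.00 in.

x_c = 34.91 in, y_c = 50.00 in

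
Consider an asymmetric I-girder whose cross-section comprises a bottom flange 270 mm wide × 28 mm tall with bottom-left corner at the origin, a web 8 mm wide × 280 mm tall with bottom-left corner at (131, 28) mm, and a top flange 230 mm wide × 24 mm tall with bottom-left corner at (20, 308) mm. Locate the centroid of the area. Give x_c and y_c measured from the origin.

x_c = 135.00 mm, y_c = 146.77 mm

Part | A | x̄ᵢ | ȳᵢ | A·x̄ᵢ | A·ȳᵢ
bottom flange | 7560.00 | 135.00 | 14.00 | 1020600.00 | 105840.00
web | 2240.00 | 135.00 | 168.00 | 302400.00 | 376320.00
top flange | 5520.00 | 135.00 | 320.00 | 745200.00 | 1766400.00
Σ | 15320.00 |  |  | 2068200.00 | 2248560.00
x_c = 2068200.00 / 15320.00 = 135.00 mm
y_c = 2248560.00 / 15320.00 = 146.77 mm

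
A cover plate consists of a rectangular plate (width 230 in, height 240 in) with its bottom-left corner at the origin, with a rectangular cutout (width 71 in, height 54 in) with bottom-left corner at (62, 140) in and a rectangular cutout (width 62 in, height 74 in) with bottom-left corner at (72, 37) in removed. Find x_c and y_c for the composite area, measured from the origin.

x_c = 117.61 in, y_c = 120.66 in

plate: A = 230 × 240 = 55200.00, centroid at (115.00, 120.00).
hole 1: A = −(71 × 54) = -3834.00, centroid at (97.50, 167.00).
hole 2: A = −(62 × 74) = -4588.00, centroid at (103.00, 74.00).
ΣA = 46778.00 in², ΣAx_c = 5501621.00 in³, ΣAy_c = 5644210.00 in³.
x_c = 5501621.00/46778.00 = 117.61 in; y_c = 5644210.00/46778.00 = 120.66 in.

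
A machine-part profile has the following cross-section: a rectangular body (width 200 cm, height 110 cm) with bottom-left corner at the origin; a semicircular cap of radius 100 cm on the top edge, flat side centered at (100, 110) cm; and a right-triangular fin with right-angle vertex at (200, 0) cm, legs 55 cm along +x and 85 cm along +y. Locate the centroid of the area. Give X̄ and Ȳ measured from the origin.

Part | A | x̄ᵢ | ȳᵢ | A·x̄ᵢ | A·ȳᵢ
rectangular body | 22000.00 | 100.00 | 55.00 | 2200000.00 | 1210000.00
semicircular top | 15707.96 | 100.00 | 152.44 | 1570796.33 | 2394542.63
triangular fin | 2337.50 | 218.33 | 28.33 | 510354.17 | 66229.17
Σ | 40045.46 |  |  | 4281150.49 | 3670771.79
X̄ = 4281150.49 / 40045.46 = 106.91 cm
Ȳ = 3670771.79 / 40045.46 = 91.67 cm

X̄ = 106.91 cm, Ȳ = 91.67 cm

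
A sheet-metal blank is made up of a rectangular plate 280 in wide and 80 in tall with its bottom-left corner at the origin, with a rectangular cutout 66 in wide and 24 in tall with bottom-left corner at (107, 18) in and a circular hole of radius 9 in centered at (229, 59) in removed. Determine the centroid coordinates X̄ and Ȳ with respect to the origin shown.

plate: A = 280 × 80 = 22400.00, centroid at (140.00, 40.00).
hole 1: A = −(66 × 24) = -1584.00, centroid at (140.00, 30.00).
hole 2: A = −π·9² = -254.47, centroid at (229.00, 59.00).
ΣA = 20561.53 in², ΣAX̄ = 2855966.60 in³, ΣAȲ = 833466.33 in³.
X̄ = 2855966.60/20561.53 = 138.90 in; Ȳ = 833466.33/20561.53 = 40.54 in.

X̄ = 138.90 in, Ȳ = 40.54 in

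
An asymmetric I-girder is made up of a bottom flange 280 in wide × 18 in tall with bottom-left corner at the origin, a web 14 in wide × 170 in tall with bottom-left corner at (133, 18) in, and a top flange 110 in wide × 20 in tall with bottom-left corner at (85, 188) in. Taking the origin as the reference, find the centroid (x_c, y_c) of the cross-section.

bottom flange: A = 280 × 18 = 5040.00, centroid at (140.00, 9.00).
web: A = 14 × 170 = 2380.00, centroid at (140.00, 103.00).
top flange: A = 110 × 20 = 2200.00, centroid at (140.00, 198.00).
ΣA = 9620.00 in²
ΣAx_c = (5040.00)(140.00) + (2380.00)(140.00) + (2200.00)(140.00) = 1346800.00 in³
ΣAy_c = (5040.00)(9.00) + (2380.00)(103.00) + (2200.00)(198.00) = 726100.00 in³
x_c = 1346800.00 / 9620.00 = 140.00 in
y_c = 726100.00 / 9620.00 = 75.48 in

x_c = 140.00 in, y_c = 75.48 in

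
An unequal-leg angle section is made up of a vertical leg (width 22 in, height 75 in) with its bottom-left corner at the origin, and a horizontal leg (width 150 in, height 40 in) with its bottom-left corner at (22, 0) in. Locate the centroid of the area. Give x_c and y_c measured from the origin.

x_c = 78.45 in, y_c = 23.77 in

Part | A | x̄ᵢ | ȳᵢ | A·x̄ᵢ | A·ȳᵢ
vertical leg | 1650.00 | 11.00 | 37.50 | 18150.00 | 61875.00
horizontal leg | 6000.00 | 97.00 | 20.00 | 582000.00 | 120000.00
Σ | 7650.00 |  |  | 600150.00 | 181875.00
x_c = 600150.00 / 7650.00 = 78.45 in
y_c = 181875.00 / 7650.00 = 23.77 in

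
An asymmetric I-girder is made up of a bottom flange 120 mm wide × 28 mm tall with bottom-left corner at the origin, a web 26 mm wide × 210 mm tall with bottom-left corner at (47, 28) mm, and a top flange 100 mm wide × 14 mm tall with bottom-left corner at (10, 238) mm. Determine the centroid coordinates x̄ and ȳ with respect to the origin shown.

x̄ = 60.00 mm, ȳ = 109.22 mm

Part | A | x̄ᵢ | ȳᵢ | A·x̄ᵢ | A·ȳᵢ
bottom flange | 3360.00 | 60.00 | 14.00 | 201600.00 | 47040.00
web | 5460.00 | 60.00 | 133.00 | 327600.00 | 726180.00
top flange | 1400.00 | 60.00 | 245.00 | 84000.00 | 343000.00
Σ | 10220.00 |  |  | 613200.00 | 1116220.00
x̄ = 613200.00 / 10220.00 = 60.00 mm
ȳ = 1116220.00 / 10220.00 = 109.22 mm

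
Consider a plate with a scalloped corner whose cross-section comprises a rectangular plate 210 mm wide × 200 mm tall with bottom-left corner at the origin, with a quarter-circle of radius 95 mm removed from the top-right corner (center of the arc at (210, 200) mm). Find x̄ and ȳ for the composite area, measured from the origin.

x̄ = 91.87 mm, ȳ = 87.88 mm

plate: A = 210 × 200 = 42000.00, centroid at (105.00, 100.00).
removed quarter-circle: A = −¼π·95² = -7088.22, centroid at (169.68, 159.68).
ΣA = 34911.78 mm², ΣAx̄ = 3207265.80 mm³, ΣAȳ = 3068147.98 mm³.
x̄ = 3207265.80/34911.78 = 91.87 mm; ȳ = 3068147.98/34911.78 = 87.88 mm.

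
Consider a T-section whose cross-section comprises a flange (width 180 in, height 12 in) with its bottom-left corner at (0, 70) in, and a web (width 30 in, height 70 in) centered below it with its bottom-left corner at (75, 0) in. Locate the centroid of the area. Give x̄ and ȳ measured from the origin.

Part | A | x̄ᵢ | ȳᵢ | A·x̄ᵢ | A·ȳᵢ
web | 2100.00 | 90.00 | 35.00 | 189000.00 | 73500.00
flange | 2160.00 | 90.00 | 76.00 | 194400.00 | 164160.00
Σ | 4260.00 |  |  | 383400.00 | 237660.00
x̄ = 383400.00 / 4260.00 = 90.00 in
ȳ = 237660.00 / 4260.00 = 55.79 in

x̄ = 90.00 in, ȳ = 55.79 in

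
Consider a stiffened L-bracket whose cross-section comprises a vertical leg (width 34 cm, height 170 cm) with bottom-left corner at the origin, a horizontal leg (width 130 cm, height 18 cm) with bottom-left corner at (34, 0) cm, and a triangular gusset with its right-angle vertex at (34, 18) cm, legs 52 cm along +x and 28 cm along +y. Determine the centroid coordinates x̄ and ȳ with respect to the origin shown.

x̄ = 41.51 cm, ȳ = 60.16 cm

vertical leg: A = 34 × 170 = 5780.00, centroid at (17.00, 85.00).
horizontal leg: A = 130 × 18 = 2340.00, centroid at (99.00, 9.00).
gusset: A = ½·52·28 = 728.00, centroid at (51.33, 27.33).
ΣA = 8848.00 cm², ΣAx̄ = 367290.67 cm³, ΣAȳ = 532258.67 cm³.
x̄ = 367290.67/8848.00 = 41.51 cm; ȳ = 532258.67/8848.00 = 60.16 cm.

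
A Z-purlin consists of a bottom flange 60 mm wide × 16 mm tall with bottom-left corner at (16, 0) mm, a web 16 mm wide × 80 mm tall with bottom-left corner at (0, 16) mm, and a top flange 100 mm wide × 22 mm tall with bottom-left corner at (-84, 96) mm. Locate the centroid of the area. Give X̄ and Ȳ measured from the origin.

Part | A | x̄ᵢ | ȳᵢ | A·x̄ᵢ | A·ȳᵢ
bottom flange | 960.00 | 46.00 | 8.00 | 44160.00 | 7680.00
web | 1280.00 | 8.00 | 56.00 | 10240.00 | 71680.00
top flange | 2200.00 | -34.00 | 107.00 | -74800.00 | 235400.00
Σ | 4440.00 |  |  | -20400.00 | 314760.00
X̄ = -20400.00 / 4440.00 = -4.59 mm
Ȳ = 314760.00 / 4440.00 = 70.89 mm

X̄ = -4.59 mm, Ȳ = 70.89 mm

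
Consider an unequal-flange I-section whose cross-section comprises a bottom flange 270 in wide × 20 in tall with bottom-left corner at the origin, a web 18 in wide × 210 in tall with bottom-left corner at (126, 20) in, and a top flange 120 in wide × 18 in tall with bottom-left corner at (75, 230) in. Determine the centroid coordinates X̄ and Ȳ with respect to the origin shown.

bottom flange: A = 270 × 20 = 5400.00, centroid at (135.00, 10.00).
web: A = 18 × 210 = 3780.00, centroid at (135.00, 125.00).
top flange: A = 120 × 18 = 2160.00, centroid at (135.00, 239.00).
ΣA = 11340.00 in²
ΣAX̄ = (5400.00)(135.00) + (3780.00)(135.00) + (2160.00)(135.00) = 1530900.00 in³
ΣAȲ = (5400.00)(10.00) + (3780.00)(125.00) + (2160.00)(239.00) = 1042740.00 in³
X̄ = 1530900.00 / 11340.00 = 135.00 in
Ȳ = 1042740.00 / 11340.00 = 91.95 in

X̄ = 135.00 in, Ȳ = 91.95 in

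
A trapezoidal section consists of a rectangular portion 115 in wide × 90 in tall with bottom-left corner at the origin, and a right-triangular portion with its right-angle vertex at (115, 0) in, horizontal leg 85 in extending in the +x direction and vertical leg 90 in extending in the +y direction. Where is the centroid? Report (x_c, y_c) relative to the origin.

x_c = 80.66 in, y_c = 40.95 in

rectangular portion: A = 115 × 90 = 10350.00, centroid at (57.50, 45.00).
triangular portion: A = ½·85·90 = 3825.00, centroid at (143.33, 30.00).
ΣA = 14175.00 in²
ΣAx_c = (10350.00)(57.50) + (3825.00)(143.33) = 1143375.00 in³
ΣAy_c = (10350.00)(45.00) + (3825.00)(30.00) = 580500.00 in³
x_c = 1143375.00 / 14175.00 = 80.66 in
y_c = 580500.00 / 14175.00 = 40.95 in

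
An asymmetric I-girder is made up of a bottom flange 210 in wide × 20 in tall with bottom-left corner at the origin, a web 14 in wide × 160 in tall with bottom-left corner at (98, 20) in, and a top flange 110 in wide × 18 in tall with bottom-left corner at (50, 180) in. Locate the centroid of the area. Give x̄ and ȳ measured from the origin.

x̄ = 105.00 in, ȳ = 76.04 in

bottom flange: A = 210 × 20 = 4200.00, centroid at (105.00, 10.00).
web: A = 14 × 160 = 2240.00, centroid at (105.00, 100.00).
top flange: A = 110 × 18 = 1980.00, centroid at (105.00, 189.00).
ΣA = 8420.00 in², ΣAx̄ = 884100.00 in³, ΣAȳ = 640220.00 in³.
x̄ = 884100.00/8420.00 = 105.00 in; ȳ = 640220.00/8420.00 = 76.04 in.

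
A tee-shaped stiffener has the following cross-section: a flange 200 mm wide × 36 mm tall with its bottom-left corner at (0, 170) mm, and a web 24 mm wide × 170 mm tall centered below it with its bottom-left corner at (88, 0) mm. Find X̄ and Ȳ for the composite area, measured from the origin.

X̄ = 100.00 mm, Ȳ = 150.74 mm

web: A = 24 × 170 = 4080.00, centroid at (100.00, 85.00).
flange: A = 200 × 36 = 7200.00, centroid at (100.00, 188.00).
ΣA = 11280.00 mm², ΣAX̄ = 1128000.00 mm³, ΣAȲ = 1700400.00 mm³.
X̄ = 1128000.00/11280.00 = 100.00 mm; Ȳ = 1700400.00/11280.00 = 150.74 mm.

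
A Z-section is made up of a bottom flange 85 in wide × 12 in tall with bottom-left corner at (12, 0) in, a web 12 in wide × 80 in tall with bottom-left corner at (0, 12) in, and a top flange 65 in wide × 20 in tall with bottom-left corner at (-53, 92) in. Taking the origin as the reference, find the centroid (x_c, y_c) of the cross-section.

x_c = 10.58 in, y_c = 57.51 in

bottom flange: A = 85 × 12 = 1020.00, centroid at (54.50, 6.00).
web: A = 12 × 80 = 960.00, centroid at (6.00, 52.00).
top flange: A = 65 × 20 = 1300.00, centroid at (-20.50, 102.00).
ΣA = 3280.00 in²
ΣAx_c = (1020.00)(54.50) + (960.00)(6.00) + (1300.00)(-20.50) = 34700.00 in³
ΣAy_c = (1020.00)(6.00) + (960.00)(52.00) + (1300.00)(102.00) = 188640.00 in³
x_c = 34700.00 / 3280.00 = 10.58 in
y_c = 188640.00 / 3280.00 = 57.51 in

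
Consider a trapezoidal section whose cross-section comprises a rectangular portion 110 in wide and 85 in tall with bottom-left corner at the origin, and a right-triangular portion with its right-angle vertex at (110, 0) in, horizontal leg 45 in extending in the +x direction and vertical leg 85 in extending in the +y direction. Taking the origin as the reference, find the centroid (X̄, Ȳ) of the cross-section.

X̄ = 66.89 in, Ȳ = 40.09 in

Part | A | x̄ᵢ | ȳᵢ | A·x̄ᵢ | A·ȳᵢ
rectangular portion | 9350.00 | 55.00 | 42.50 | 514250.00 | 397375.00
triangular portion | 1912.50 | 125.00 | 28.33 | 239062.50 | 54187.50
Σ | 11262.50 |  |  | 753312.50 | 451562.50
X̄ = 753312.50 / 11262.50 = 66.89 in
Ȳ = 451562.50 / 11262.50 = 40.09 in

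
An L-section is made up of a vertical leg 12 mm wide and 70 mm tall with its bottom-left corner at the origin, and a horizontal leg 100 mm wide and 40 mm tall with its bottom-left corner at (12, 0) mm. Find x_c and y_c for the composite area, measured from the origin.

Part | A | x̄ᵢ | ȳᵢ | A·x̄ᵢ | A·ȳᵢ
vertical leg | 840.00 | 6.00 | 35.00 | 5040.00 | 29400.00
horizontal leg | 4000.00 | 62.00 | 20.00 | 248000.00 | 80000.00
Σ | 4840.00 |  |  | 253040.00 | 109400.00
x_c = 253040.00 / 4840.00 = 52.28 mm
y_c = 109400.00 / 4840.00 = 22.60 mm

x_c = 52.28 mm, y_c = 22.60 mm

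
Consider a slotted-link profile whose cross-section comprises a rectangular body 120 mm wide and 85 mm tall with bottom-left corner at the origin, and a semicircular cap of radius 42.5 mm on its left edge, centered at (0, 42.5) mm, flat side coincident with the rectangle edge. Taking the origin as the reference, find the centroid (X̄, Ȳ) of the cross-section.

rectangular body: A = 120 × 85 = 10200.00, centroid at (60.00, 42.50).
semicircular end: A = ½π·42.5² = 2837.25, centroid at (-18.04, 42.50).
ΣA = 13037.25 mm²
ΣAX̄ = (10200.00)(60.00) + (2837.25)(-18.04) = 560822.92 mm³
ΣAȲ = (10200.00)(42.50) + (2837.25)(42.50) = 554083.16 mm³
X̄ = 560822.92 / 13037.25 = 43.02 mm
Ȳ = 554083.16 / 13037.25 = 42.50 mm

X̄ = 43.02 mm, Ȳ = 42.50 mm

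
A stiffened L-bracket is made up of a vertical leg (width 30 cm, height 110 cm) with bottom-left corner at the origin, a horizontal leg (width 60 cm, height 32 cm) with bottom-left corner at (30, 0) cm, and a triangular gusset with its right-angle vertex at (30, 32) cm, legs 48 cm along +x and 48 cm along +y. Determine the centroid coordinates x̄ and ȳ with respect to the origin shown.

x̄ = 34.16 cm, ȳ = 41.98 cm

Part | A | x̄ᵢ | ȳᵢ | A·x̄ᵢ | A·ȳᵢ
vertical leg | 3300.00 | 15.00 | 55.00 | 49500.00 | 181500.00
horizontal leg | 1920.00 | 60.00 | 16.00 | 115200.00 | 30720.00
gusset | 1152.00 | 46.00 | 48.00 | 52992.00 | 55296.00
Σ | 6372.00 |  |  | 217692.00 | 267516.00
x̄ = 217692.00 / 6372.00 = 34.16 cm
ȳ = 267516.00 / 6372.00 = 41.98 cm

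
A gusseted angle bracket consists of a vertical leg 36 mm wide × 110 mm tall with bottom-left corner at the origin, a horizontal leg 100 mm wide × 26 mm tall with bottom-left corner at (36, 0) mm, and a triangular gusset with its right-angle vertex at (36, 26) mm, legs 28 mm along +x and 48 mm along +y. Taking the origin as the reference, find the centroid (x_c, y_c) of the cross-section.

vertical leg: A = 36 × 110 = 3960.00, centroid at (18.00, 55.00).
horizontal leg: A = 100 × 26 = 2600.00, centroid at (86.00, 13.00).
gusset: A = ½·28·48 = 672.00, centroid at (45.33, 42.00).
ΣA = 7232.00 mm²
ΣAx_c = (3960.00)(18.00) + (2600.00)(86.00) + (672.00)(45.33) = 325344.00 mm³
ΣAy_c = (3960.00)(55.00) + (2600.00)(13.00) + (672.00)(42.00) = 279824.00 mm³
x_c = 325344.00 / 7232.00 = 44.99 mm
y_c = 279824.00 / 7232.00 = 38.69 mm

x_c = 44.99 mm, y_c = 38.69 mm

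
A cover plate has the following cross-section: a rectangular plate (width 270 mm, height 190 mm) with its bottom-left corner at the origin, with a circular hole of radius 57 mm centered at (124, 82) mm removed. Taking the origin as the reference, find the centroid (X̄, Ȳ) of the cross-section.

plate: A = 270 × 190 = 51300.00, centroid at (135.00, 95.00).
hole: A = −π·57² = -10207.03, centroid at (124.00, 82.00).
ΣA = 41092.97 mm²
ΣAX̄ = (51300.00)(135.00) + (-10207.03)(124.00) = 5659827.72 mm³
ΣAȲ = (51300.00)(95.00) + (-10207.03)(82.00) = 4036523.17 mm³
X̄ = 5659827.72 / 41092.97 = 137.73 mm
Ȳ = 4036523.17 / 41092.97 = 98.23 mm

X̄ = 137.73 mm, Ȳ = 98.23 mm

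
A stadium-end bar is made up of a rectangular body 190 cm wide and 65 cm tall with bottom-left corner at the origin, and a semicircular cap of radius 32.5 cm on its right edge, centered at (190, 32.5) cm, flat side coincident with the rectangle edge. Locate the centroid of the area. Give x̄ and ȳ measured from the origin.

x̄ = 107.88 cm, ȳ = 32.50 cm

rectangular body: A = 190 × 65 = 12350.00, centroid at (95.00, 32.50).
semicircular end: A = ½π·32.5² = 1659.15, centroid at (203.79, 32.50).
ΣA = 14009.15 cm², ΣAx̄ = 1511374.60 cm³, ΣAȳ = 455297.49 cm³.
x̄ = 1511374.60/14009.15 = 107.88 cm; ȳ = 455297.49/14009.15 = 32.50 cm.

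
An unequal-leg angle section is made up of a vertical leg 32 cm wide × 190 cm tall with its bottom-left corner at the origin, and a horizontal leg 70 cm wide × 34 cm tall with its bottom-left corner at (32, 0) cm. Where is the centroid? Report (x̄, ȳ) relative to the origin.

vertical leg: A = 32 × 190 = 6080.00, centroid at (16.00, 95.00).
horizontal leg: A = 70 × 34 = 2380.00, centroid at (67.00, 17.00).
ΣA = 8460.00 cm², ΣAx̄ = 256740.00 cm³, ΣAȳ = 618060.00 cm³.
x̄ = 256740.00/8460.00 = 30.35 cm; ȳ = 618060.00/8460.00 = 73.06 cm.

x̄ = 30.35 cm, ȳ = 73.06 cm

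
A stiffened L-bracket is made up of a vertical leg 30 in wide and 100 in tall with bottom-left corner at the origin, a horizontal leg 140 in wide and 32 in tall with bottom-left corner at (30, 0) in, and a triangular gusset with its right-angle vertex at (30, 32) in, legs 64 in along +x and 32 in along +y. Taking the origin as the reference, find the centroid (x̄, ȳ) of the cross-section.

vertical leg: A = 30 × 100 = 3000.00, centroid at (15.00, 50.00).
horizontal leg: A = 140 × 32 = 4480.00, centroid at (100.00, 16.00).
gusset: A = ½·64·32 = 1024.00, centroid at (51.33, 42.67).
ΣA = 8504.00 in²
ΣAx̄ = (3000.00)(15.00) + (4480.00)(100.00) + (1024.00)(51.33) = 545565.33 in³
ΣAȳ = (3000.00)(50.00) + (4480.00)(16.00) + (1024.00)(42.67) = 265370.67 in³
x̄ = 545565.33 / 8504.00 = 64.15 in
ȳ = 265370.67 / 8504.00 = 31.21 in

x̄ = 64.15 in, ȳ = 31.21 in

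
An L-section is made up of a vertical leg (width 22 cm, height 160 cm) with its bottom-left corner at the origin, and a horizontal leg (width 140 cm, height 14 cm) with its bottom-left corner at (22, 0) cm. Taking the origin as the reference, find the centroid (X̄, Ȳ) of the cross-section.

vertical leg: A = 22 × 160 = 3520.00, centroid at (11.00, 80.00).
horizontal leg: A = 140 × 14 = 1960.00, centroid at (92.00, 7.00).
ΣA = 5480.00 cm², ΣAX̄ = 219040.00 cm³, ΣAȲ = 295320.00 cm³.
X̄ = 219040.00/5480.00 = 39.97 cm; Ȳ = 295320.00/5480.00 = 53.89 cm.

X̄ = 39.97 cm, Ȳ = 53.89 cm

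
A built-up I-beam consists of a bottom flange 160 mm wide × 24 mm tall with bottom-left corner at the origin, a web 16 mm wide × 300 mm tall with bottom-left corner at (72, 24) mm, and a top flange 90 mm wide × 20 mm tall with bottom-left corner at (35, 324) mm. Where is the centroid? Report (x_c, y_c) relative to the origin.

Part | A | x̄ᵢ | ȳᵢ | A·x̄ᵢ | A·ȳᵢ
bottom flange | 3840.00 | 80.00 | 12.00 | 307200.00 | 46080.00
web | 4800.00 | 80.00 | 174.00 | 384000.00 | 835200.00
top flange | 1800.00 | 80.00 | 334.00 | 144000.00 | 601200.00
Σ | 10440.00 |  |  | 835200.00 | 1482480.00
x_c = 835200.00 / 10440.00 = 80.00 mm
y_c = 1482480.00 / 10440.00 = 142.00 mm

x_c = 80.00 mm, y_c = 142.00 mm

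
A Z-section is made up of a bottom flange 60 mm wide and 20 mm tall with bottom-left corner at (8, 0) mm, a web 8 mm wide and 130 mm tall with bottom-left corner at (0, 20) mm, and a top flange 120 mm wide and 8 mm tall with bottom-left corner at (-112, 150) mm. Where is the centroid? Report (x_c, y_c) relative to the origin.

Part | A | x̄ᵢ | ȳᵢ | A·x̄ᵢ | A·ȳᵢ
bottom flange | 1200.00 | 38.00 | 10.00 | 45600.00 | 12000.00
web | 1040.00 | 4.00 | 85.00 | 4160.00 | 88400.00
top flange | 960.00 | -52.00 | 154.00 | -49920.00 | 147840.00
Σ | 3200.00 |  |  | -160.00 | 248240.00
x_c = -160.00 / 3200.00 = -0.05 mm
y_c = 248240.00 / 3200.00 = 77.58 mm

x_c = -0.05 mm, y_c = 77.58 mm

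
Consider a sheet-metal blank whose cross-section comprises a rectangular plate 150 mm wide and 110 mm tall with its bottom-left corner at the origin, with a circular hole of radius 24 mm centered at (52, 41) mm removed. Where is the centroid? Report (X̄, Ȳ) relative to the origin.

X̄ = 77.83 mm, Ȳ = 56.72 mm

plate: A = 150 × 110 = 16500.00, centroid at (75.00, 55.00).
hole: A = −π·24² = -1809.56, centroid at (52.00, 41.00).
ΣA = 14690.44 mm², ΣAX̄ = 1143403.02 mm³, ΣAȲ = 833308.15 mm³.
X̄ = 1143403.02/14690.44 = 77.83 mm; Ȳ = 833308.15/14690.44 = 56.72 mm.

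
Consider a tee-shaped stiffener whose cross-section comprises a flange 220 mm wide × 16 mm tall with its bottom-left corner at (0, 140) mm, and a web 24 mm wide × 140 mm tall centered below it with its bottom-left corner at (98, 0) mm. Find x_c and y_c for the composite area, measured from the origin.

x_c = 110.00 mm, y_c = 109.91 mm

web: A = 24 × 140 = 3360.00, centroid at (110.00, 70.00).
flange: A = 220 × 16 = 3520.00, centroid at (110.00, 148.00).
ΣA = 6880.00 mm², ΣAx_c = 756800.00 mm³, ΣAy_c = 756160.00 mm³.
x_c = 756800.00/6880.00 = 110.00 mm; y_c = 756160.00/6880.00 = 109.91 mm.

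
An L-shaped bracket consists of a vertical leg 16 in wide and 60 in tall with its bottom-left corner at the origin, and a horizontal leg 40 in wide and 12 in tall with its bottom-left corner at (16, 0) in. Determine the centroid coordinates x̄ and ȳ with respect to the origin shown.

vertical leg: A = 16 × 60 = 960.00, centroid at (8.00, 30.00).
horizontal leg: A = 40 × 12 = 480.00, centroid at (36.00, 6.00).
ΣA = 1440.00 in², ΣAx̄ = 24960.00 in³, ΣAȳ = 31680.00 in³.
x̄ = 24960.00/1440.00 = 17.33 in; ȳ = 31680.00/1440.00 = 22.00 in.

x̄ = 17.33 in, ȳ = 22.00 in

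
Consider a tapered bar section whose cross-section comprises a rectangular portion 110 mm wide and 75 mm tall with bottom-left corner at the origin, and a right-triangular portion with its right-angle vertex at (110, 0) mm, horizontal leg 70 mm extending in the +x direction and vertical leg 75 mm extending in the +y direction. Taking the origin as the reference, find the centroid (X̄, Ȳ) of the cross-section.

rectangular portion: A = 110 × 75 = 8250.00, centroid at (55.00, 37.50).
triangular portion: A = ½·70·75 = 2625.00, centroid at (133.33, 25.00).
ΣA = 10875.00 mm², ΣAX̄ = 803750.00 mm³, ΣAȲ = 375000.00 mm³.
X̄ = 803750.00/10875.00 = 73.91 mm; Ȳ = 375000.00/10875.00 = 34.48 mm.

X̄ = 73.91 mm, Ȳ = 34.48 mm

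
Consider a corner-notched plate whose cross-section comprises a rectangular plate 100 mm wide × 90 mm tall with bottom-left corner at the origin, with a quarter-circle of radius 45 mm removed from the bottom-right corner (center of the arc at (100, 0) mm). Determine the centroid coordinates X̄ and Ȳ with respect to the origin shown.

X̄ = 43.37 mm, Ȳ = 50.56 mm

Part | A | x̄ᵢ | ȳᵢ | A·x̄ᵢ | A·ȳᵢ
plate | 9000.00 | 50.00 | 45.00 | 450000.00 | 405000.00
removed quarter-circle | -1590.43 | 80.90 | 19.10 | -128668.13 | -30375.00
Σ | 7409.57 |  |  | 321331.87 | 374625.00
X̄ = 321331.87 / 7409.57 = 43.37 mm
Ȳ = 374625.00 / 7409.57 = 50.56 mm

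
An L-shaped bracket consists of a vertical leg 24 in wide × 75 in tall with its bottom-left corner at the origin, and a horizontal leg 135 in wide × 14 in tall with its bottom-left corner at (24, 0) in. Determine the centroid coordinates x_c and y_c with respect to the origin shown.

x_c = 52.72 in, y_c = 21.88 in

Part | A | x̄ᵢ | ȳᵢ | A·x̄ᵢ | A·ȳᵢ
vertical leg | 1800.00 | 12.00 | 37.50 | 21600.00 | 67500.00
horizontal leg | 1890.00 | 91.50 | 7.00 | 172935.00 | 13230.00
Σ | 3690.00 |  |  | 194535.00 | 80730.00
x_c = 194535.00 / 3690.00 = 52.72 in
y_c = 80730.00 / 3690.00 = 21.88 in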